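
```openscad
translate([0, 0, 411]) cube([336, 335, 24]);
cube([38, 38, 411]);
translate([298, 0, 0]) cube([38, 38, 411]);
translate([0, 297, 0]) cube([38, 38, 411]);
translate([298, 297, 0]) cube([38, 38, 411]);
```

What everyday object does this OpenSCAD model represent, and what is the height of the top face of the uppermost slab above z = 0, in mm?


A stool. The seat height is 435 mm.

A 336×335×24 slab at z = 411 on four corner posts — a stool. The seat top is 411 + 24 = 435 mm.


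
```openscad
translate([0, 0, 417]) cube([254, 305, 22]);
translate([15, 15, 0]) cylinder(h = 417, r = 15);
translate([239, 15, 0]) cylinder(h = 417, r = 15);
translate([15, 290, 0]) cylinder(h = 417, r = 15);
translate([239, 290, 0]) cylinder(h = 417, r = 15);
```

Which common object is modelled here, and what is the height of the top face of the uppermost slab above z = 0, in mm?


A stool. The seat height is 439 mm.

A 254×305×22 slab at z = 417 on four corner cylinders — a stool. The seat top is 417 + 22 = 439 mm.


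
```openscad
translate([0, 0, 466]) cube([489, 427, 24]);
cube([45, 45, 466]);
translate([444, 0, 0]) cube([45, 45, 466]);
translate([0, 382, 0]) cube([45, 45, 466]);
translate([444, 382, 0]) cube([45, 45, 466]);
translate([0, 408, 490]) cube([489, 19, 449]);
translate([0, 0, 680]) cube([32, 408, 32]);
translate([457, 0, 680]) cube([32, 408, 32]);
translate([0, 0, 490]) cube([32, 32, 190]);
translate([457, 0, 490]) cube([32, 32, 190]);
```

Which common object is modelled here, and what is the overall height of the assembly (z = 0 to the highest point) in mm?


A chair. The overall height is 939 mm.

A slab on four corner posts with a tall panel at the back — a chair. The seat slab sits at z = 466 with thickness 24, and the 449 mm backrest starts at the seat top, so the overall height is 466 + 24 + 449 = 939 mm.


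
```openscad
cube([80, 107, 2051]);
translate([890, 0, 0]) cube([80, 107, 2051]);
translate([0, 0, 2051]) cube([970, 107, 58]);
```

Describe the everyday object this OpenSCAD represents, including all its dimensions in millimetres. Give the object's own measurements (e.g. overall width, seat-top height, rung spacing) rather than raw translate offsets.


A door frame. The clear opening is 810 mm wide and 2051 mm high. Two 80 mm wide jambs, 107 mm deep, stand either side of the opening from the floor to the top of the opening. A 58 mm thick head sits across the top of both jambs, spanning the full outside width of the frame.


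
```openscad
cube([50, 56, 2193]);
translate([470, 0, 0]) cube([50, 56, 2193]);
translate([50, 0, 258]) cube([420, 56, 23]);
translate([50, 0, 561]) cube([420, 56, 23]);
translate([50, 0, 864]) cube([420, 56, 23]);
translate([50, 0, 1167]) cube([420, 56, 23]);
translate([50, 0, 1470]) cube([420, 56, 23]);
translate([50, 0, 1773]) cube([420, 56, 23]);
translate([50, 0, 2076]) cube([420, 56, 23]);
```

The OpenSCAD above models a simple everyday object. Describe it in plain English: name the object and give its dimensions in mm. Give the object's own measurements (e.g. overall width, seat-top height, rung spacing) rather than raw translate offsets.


A straight ladder. Two 50×56 mm vertical rails, 2193 mm tall, stand 520 mm apart (outside-to-outside) with their front faces coplanar on the −y side. 7 rungs, each 56 mm deep and 23 mm tall, span between the inner faces of the rails, front faces flush with the rails. The lowest rung's underside is at z = 258 mm and rungs are spaced 303 mm apart (underside to underside).


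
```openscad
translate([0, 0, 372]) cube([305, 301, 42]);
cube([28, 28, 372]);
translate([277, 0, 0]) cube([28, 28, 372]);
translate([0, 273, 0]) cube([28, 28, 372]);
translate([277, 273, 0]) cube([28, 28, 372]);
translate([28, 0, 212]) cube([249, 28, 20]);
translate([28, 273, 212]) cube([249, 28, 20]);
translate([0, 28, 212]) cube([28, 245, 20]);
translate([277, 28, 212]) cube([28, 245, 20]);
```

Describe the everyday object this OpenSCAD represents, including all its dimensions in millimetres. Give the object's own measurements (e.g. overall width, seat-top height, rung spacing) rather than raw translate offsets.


A four-legged stool. The seat is a 305×301×42 mm slab whose top surface is at z = 414 mm; four square legs, each 28×28 mm in cross-section, run from the floor (z = 0) to the underside of the seat, each flush with a corner of the seat. Four stretchers, 28 mm wide and 20 mm tall, connect adjacent legs with their undersides at z = 212 mm, each running between the inner faces of the legs it joins and aligned with the legs' outer faces on the other axis.


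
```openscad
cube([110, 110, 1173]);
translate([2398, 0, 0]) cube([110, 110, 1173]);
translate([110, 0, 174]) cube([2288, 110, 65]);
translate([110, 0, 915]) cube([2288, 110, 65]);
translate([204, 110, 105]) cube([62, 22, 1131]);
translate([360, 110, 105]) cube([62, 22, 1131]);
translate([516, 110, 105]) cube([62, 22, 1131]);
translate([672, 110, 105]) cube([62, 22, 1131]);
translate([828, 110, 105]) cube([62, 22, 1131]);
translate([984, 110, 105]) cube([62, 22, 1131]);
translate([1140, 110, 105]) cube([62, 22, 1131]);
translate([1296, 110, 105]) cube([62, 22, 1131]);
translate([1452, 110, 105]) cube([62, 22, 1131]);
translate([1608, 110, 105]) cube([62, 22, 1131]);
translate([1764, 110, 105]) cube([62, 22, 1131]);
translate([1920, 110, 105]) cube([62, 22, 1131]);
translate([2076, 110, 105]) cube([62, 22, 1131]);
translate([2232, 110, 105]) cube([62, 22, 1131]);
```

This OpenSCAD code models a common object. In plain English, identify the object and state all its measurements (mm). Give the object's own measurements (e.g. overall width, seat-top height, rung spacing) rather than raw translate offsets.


A fence section. Two 110×110 mm posts, 1173 mm tall, stand on the floor with a clear span of 2288 mm between their inner faces. Two horizontal rails of 110×65 mm section span the gap between the posts with their undersides at z = 174 mm and z = 915 mm, flush with the posts' −y face. 14 pickets, each 62 mm wide, 22 mm thick and 1131 mm tall, are fixed to the +y face of the rails with their bottoms at z = 105 mm, spaced across the span with a 94 mm gap after the −x post and between neighbouring pickets, with 104 mm left before the +x post.


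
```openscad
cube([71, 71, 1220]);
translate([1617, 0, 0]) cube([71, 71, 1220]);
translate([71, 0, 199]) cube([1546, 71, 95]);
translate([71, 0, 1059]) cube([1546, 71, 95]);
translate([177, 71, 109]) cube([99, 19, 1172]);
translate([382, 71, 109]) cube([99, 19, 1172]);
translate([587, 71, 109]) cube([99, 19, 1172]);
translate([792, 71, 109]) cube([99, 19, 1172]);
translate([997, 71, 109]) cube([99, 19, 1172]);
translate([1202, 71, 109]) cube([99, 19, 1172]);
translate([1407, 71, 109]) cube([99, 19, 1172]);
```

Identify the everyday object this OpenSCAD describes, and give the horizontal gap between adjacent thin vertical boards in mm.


A fence section. The picket gap is 106 mm.

Two posts, two rails, 7 pickets — a fence section. Span 1546 mm holds 7 pickets of 99 mm with 8 equal gaps: ⌊(1546 − 7·99) / 8⌋ = 106 mm.


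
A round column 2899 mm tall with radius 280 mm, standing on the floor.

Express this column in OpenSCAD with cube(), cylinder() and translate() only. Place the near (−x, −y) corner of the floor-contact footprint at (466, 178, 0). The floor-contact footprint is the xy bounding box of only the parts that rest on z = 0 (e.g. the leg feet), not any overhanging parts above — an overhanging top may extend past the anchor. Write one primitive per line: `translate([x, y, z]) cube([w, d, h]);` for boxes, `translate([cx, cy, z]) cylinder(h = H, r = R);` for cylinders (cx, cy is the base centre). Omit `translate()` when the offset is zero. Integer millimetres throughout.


translate([746, 458, 0]) cylinder(h = 2899, r = 280);


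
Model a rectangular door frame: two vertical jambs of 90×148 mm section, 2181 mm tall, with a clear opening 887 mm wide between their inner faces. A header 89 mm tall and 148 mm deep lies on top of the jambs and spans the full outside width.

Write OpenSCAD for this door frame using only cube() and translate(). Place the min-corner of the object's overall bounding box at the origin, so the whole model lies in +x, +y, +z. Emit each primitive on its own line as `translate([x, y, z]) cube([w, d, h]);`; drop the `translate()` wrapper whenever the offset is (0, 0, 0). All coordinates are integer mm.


cube([90, 148, 2181]);
translate([977, 0, 0]) cube([90, 148, 2181]);
translate([0, 0, 2181]) cube([1067, 148, 89]);


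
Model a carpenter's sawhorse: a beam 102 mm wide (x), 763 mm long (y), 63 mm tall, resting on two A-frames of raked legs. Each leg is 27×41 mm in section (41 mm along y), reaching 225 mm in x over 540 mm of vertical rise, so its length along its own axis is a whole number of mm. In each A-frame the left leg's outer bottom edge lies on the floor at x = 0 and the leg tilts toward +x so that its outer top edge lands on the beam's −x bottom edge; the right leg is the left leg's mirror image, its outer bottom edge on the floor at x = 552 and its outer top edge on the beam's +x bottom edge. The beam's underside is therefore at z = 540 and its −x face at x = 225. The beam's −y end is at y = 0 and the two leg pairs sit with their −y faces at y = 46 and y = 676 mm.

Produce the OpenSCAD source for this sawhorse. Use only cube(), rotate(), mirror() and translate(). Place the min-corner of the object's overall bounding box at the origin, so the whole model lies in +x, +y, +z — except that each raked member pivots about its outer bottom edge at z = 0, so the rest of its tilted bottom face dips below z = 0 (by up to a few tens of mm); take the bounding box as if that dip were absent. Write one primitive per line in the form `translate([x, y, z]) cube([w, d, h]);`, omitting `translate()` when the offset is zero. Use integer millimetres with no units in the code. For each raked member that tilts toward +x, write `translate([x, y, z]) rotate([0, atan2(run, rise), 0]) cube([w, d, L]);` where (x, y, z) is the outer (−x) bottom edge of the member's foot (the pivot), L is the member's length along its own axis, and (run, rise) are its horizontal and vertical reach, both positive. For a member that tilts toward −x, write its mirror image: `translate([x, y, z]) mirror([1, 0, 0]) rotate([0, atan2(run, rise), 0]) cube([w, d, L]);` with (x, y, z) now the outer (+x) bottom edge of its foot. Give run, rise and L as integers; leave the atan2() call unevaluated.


// leg length = √(225² + 540²) = 585
// right-leg outer foot x = 2·225 + 102 = 552
// beam min-corner = (225, 0, 540)
translate([225, 0, 540]) cube([102, 763, 63]);
translate([0, 46, 0]) rotate([0, atan2(225, 540), 0]) cube([27, 41, 585]);
translate([552, 46, 0]) mirror([1, 0, 0]) rotate([0, atan2(225, 540), 0]) cube([27, 41, 585]);
translate([0, 676, 0]) rotate([0, atan2(225, 540), 0]) cube([27, 41, 585]);
translate([552, 676, 0]) mirror([1, 0, 0]) rotate([0, atan2(225, 540), 0]) cube([27, 41, 585]);


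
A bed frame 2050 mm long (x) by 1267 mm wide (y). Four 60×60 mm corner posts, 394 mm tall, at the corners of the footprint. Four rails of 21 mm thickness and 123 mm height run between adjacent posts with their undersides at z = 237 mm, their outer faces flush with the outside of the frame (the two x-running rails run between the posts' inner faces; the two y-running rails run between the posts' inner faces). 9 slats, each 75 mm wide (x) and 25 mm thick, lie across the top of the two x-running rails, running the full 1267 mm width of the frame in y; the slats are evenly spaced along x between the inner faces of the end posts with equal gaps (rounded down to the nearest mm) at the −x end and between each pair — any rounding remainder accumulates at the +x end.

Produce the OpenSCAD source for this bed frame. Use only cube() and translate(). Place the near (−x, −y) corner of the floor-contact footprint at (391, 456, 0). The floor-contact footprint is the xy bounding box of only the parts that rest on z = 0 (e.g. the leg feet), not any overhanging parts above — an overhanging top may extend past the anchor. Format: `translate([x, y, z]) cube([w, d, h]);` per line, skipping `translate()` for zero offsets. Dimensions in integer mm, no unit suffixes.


translate([391, 456, 0]) cube([60, 60, 394]);
translate([391, 1663, 0]) cube([60, 60, 394]);
translate([2381, 456, 0]) cube([60, 60, 394]);
translate([2381, 1663, 0]) cube([60, 60, 394]);
translate([451, 456, 237]) cube([1930, 21, 123]);
translate([451, 1702, 237]) cube([1930, 21, 123]);
translate([391, 516, 237]) cube([21, 1147, 123]);
translate([2420, 516, 237]) cube([21, 1147, 123]);
translate([576, 456, 360]) cube([75, 1267, 25]);
translate([776, 456, 360]) cube([75, 1267, 25]);
translate([976, 456, 360]) cube([75, 1267, 25]);
translate([1176, 456, 360]) cube([75, 1267, 25]);
translate([1376, 456, 360]) cube([75, 1267, 25]);
translate([1576, 456, 360]) cube([75, 1267, 25]);
translate([1776, 456, 360]) cube([75, 1267, 25]);
translate([1976, 456, 360]) cube([75, 1267, 25]);
translate([2176, 456, 360]) cube([75, 1267, 25]);


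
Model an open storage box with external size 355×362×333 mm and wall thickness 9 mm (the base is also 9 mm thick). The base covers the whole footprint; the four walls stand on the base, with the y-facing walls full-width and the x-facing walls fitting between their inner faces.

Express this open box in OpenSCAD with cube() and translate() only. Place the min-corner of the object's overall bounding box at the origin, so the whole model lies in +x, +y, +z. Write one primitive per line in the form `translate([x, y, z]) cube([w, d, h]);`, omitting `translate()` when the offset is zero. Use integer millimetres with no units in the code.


cube([355, 362, 9]);
translate([0, 0, 9]) cube([355, 9, 324]);
translate([0, 353, 9]) cube([355, 9, 324]);
translate([0, 9, 9]) cube([9, 344, 324]);
translate([346, 9, 9]) cube([9, 344, 324]);


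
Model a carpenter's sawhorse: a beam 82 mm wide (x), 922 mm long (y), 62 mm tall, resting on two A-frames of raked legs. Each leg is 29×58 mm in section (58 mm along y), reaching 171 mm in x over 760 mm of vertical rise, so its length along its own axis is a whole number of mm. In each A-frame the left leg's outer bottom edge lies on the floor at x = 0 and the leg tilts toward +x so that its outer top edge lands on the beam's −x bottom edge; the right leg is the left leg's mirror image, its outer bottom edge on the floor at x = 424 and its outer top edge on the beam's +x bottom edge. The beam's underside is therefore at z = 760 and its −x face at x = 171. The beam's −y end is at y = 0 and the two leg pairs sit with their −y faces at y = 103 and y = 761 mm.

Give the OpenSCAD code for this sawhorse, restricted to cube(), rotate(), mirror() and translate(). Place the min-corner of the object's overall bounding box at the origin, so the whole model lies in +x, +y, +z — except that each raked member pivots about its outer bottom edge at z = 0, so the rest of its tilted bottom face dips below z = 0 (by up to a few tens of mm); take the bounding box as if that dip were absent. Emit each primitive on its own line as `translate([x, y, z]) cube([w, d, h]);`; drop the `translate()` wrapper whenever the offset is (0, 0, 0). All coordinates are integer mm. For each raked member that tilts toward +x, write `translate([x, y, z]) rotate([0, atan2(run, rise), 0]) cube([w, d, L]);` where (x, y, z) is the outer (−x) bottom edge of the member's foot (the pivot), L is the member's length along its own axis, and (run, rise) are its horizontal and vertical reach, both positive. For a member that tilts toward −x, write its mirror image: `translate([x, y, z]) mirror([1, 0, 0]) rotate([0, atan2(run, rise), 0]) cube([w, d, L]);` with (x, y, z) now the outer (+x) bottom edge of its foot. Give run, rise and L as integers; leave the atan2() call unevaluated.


// leg length = √(171² + 760²) = 779
// right-leg outer foot x = 2·171 + 82 = 424
// beam min-corner = (171, 0, 760)
translate([171, 0, 760]) cube([82, 922, 62]);
translate([0, 103, 0]) rotate([0, atan2(171, 760), 0]) cube([29, 58, 779]);
translate([424, 103, 0]) mirror([1, 0, 0]) rotate([0, atan2(171, 760), 0]) cube([29, 58, 779]);
translate([0, 761, 0]) rotate([0, atan2(171, 760), 0]) cube([29, 58, 779]);
translate([424, 761, 0]) mirror([1, 0, 0]) rotate([0, atan2(171, 760), 0]) cube([29, 58, 779]);


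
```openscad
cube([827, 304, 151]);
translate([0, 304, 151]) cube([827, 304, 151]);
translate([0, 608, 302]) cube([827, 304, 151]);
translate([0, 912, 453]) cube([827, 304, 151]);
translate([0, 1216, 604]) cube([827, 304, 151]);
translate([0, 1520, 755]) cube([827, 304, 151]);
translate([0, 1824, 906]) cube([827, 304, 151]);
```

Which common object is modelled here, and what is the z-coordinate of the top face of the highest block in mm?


A staircase. The total rise is 1057 mm.

7 identical blocks, each offset up and back from the previous — a staircase. Each step is 151 mm tall and there are 7 of them, so the total rise is 7 × 151 = 1057 mm.


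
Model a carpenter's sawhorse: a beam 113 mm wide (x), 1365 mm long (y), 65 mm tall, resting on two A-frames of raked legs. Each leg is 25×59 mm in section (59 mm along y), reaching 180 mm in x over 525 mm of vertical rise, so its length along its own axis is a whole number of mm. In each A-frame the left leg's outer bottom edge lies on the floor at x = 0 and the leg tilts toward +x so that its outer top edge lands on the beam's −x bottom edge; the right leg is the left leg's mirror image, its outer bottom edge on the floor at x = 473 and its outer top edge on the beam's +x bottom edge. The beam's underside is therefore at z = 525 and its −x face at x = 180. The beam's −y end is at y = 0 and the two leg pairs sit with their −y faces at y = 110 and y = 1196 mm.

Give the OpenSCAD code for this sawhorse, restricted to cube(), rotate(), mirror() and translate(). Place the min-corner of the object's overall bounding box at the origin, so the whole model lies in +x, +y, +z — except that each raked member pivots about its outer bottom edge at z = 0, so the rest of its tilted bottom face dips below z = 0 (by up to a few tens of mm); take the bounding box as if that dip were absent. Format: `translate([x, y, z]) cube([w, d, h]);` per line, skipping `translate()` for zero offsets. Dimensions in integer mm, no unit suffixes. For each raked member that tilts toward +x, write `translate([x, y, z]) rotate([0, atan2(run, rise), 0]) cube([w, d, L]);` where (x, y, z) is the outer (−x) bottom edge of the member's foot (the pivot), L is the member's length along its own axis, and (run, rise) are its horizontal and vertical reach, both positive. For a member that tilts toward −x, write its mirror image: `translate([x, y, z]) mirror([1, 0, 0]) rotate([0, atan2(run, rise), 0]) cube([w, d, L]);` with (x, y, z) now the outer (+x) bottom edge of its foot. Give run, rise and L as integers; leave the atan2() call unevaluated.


// leg length = √(180² + 525²) = 555
// right-leg outer foot x = 2·180 + 113 = 473
// beam min-corner = (180, 0, 525)
translate([180, 0, 525]) cube([113, 1365, 65]);
translate([0, 110, 0]) rotate([0, atan2(180, 525), 0]) cube([25, 59, 555]);
translate([473, 110, 0]) mirror([1, 0, 0]) rotate([0, atan2(180, 525), 0]) cube([25, 59, 555]);
translate([0, 1196, 0]) rotate([0, atan2(180, 525), 0]) cube([25, 59, 555]);
translate([473, 1196, 0]) mirror([1, 0, 0]) rotate([0, atan2(180, 525), 0]) cube([25, 59, 555]);


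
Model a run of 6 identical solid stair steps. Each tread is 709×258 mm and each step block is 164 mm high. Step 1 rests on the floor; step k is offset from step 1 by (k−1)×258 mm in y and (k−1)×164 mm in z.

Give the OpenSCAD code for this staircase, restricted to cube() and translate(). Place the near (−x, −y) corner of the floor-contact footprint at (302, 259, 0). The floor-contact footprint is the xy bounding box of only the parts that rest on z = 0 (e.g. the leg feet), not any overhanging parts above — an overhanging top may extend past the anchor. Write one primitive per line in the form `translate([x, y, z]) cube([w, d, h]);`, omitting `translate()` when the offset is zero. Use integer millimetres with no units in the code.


translate([302, 259, 0]) cube([709, 258, 164]);
translate([302, 517, 164]) cube([709, 258, 164]);
translate([302, 775, 328]) cube([709, 258, 164]);
translate([302, 1033, 492]) cube([709, 258, 164]);
translate([302, 1291, 656]) cube([709, 258, 164]);
translate([302, 1549, 820]) cube([709, 258, 164]);


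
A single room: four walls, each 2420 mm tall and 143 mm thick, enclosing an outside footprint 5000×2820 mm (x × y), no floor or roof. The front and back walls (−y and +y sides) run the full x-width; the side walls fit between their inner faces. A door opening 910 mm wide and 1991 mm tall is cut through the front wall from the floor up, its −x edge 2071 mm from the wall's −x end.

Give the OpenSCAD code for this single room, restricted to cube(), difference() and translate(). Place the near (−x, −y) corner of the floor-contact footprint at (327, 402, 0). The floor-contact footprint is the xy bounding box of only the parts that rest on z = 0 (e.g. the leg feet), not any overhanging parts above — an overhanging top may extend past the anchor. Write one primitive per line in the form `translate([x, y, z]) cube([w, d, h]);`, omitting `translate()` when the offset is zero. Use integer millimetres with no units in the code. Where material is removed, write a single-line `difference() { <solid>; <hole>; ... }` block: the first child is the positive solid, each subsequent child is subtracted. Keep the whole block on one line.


difference() { translate([327, 402, 0]) cube([5000, 143, 2420]); translate([2398, 402, 0]) cube([910, 143, 1991]); }
translate([327, 3079, 0]) cube([5000, 143, 2420]);
translate([327, 545, 0]) cube([143, 2534, 2420]);
translate([5184, 545, 0]) cube([143, 2534, 2420]);


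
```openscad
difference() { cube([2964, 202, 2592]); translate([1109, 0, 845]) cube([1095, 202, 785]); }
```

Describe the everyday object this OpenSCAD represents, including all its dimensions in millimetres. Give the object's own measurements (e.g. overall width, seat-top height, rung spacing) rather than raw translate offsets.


A wall 2964 mm long (x), 202 mm thick (y), 2592 mm tall, with a rectangular window opening cut through it. The opening is 1095 mm wide and 785 mm tall; its sill is at z = 845 mm and its near (−x) edge is 1109 mm from the wall's −x end. The opening passes through the full wall thickness.


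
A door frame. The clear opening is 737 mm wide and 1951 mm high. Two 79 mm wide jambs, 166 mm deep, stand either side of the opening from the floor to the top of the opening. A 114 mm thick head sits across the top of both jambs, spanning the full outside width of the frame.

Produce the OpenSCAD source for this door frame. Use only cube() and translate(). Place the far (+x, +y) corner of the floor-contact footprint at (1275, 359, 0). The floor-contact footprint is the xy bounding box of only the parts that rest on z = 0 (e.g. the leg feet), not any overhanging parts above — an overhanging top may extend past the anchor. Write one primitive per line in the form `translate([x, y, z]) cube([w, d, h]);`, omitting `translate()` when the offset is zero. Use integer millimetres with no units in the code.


translate([380, 193, 0]) cube([79, 166, 1951]);
translate([1196, 193, 0]) cube([79, 166, 1951]);
translate([380, 193, 1951]) cube([895, 166, 114]);


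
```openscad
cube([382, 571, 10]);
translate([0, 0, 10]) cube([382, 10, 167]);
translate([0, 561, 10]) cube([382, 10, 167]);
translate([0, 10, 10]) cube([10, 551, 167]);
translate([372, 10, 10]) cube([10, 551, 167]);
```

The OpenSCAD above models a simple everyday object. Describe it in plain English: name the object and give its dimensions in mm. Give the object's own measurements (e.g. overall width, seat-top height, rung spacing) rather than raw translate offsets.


An open-topped rectangular box: outside dimensions 382×571×177 mm, with a uniform wall and base thickness of 10 mm. The base is a full 382×571 slab on the floor; four walls sit on top of the base. The front and back walls (the −y and +y sides) span the full width; the two side walls fit between them.


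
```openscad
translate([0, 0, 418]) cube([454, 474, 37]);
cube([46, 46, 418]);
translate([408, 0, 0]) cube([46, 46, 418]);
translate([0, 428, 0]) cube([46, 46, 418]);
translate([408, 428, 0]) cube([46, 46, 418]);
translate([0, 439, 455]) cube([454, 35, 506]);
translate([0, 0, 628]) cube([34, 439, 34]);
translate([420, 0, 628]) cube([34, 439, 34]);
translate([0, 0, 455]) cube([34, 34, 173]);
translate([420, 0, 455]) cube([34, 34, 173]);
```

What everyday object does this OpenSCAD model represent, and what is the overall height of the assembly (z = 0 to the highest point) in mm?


A chair. The overall height is 961 mm.

A slab on four corner posts with a tall panel at the back — a chair. The seat slab sits at z = 418 with thickness 37, and the 506 mm backrest starts at the seat top, so the overall height is 418 + 37 + 506 = 961 mm.


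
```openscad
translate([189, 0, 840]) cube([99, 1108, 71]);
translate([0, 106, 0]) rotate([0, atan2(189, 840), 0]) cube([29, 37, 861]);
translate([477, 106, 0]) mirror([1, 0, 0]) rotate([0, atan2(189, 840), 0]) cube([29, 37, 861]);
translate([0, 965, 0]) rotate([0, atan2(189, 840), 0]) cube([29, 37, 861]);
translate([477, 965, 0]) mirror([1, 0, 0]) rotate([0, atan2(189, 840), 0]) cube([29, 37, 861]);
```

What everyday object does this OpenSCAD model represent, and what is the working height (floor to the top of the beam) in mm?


A sawhorse. The overall height is 911 mm.

A beam across two mirrored pairs of raked legs — a sawhorse. The beam's underside is at z = 840 (matching the legs' vertical rise in atan2(189, 840)) and the beam is 71 mm tall, so its top is at 840 + 71 = 911 mm. The raked legs top out at the beam's underside, so that is the highest point.


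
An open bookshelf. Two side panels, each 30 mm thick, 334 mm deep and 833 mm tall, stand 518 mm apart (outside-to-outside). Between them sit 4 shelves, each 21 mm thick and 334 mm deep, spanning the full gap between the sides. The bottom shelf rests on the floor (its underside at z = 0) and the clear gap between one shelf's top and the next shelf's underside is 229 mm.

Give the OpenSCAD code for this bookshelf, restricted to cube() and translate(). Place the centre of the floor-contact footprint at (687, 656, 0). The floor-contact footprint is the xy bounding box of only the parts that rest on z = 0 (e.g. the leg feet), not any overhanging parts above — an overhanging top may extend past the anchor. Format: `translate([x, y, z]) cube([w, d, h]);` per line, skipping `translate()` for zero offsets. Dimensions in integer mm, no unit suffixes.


translate([428, 489, 0]) cube([30, 334, 833]);
translate([916, 489, 0]) cube([30, 334, 833]);
translate([458, 489, 0]) cube([458, 334, 21]);
translate([458, 489, 250]) cube([458, 334, 21]);
translate([458, 489, 500]) cube([458, 334, 21]);
translate([458, 489, 750]) cube([458, 334, 21]);


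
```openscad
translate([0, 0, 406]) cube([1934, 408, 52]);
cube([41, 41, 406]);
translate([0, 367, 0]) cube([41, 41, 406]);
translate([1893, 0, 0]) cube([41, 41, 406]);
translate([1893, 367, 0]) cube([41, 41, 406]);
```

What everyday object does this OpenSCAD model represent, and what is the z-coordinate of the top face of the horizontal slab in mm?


A bench. The seat-top height is 458 mm.

A long slab on four corner posts — a bench. The slab sits at z = 406 with thickness 52, so the top is 406 + 52 = 458 mm.


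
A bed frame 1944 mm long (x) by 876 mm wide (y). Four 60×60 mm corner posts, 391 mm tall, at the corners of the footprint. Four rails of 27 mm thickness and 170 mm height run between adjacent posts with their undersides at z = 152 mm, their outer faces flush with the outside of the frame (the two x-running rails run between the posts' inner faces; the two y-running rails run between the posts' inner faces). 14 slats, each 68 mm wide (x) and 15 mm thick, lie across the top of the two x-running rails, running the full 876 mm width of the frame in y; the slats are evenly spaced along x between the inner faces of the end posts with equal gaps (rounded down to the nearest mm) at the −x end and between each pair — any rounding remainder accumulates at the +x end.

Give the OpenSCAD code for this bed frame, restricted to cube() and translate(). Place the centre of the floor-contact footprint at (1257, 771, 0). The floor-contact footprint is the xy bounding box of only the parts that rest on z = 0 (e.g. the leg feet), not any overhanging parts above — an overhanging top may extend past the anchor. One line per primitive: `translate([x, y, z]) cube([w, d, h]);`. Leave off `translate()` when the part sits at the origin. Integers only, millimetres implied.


translate([285, 333, 0]) cube([60, 60, 391]);
translate([285, 1149, 0]) cube([60, 60, 391]);
translate([2169, 333, 0]) cube([60, 60, 391]);
translate([2169, 1149, 0]) cube([60, 60, 391]);
translate([345, 333, 152]) cube([1824, 27, 170]);
translate([345, 1182, 152]) cube([1824, 27, 170]);
translate([285, 393, 152]) cube([27, 756, 170]);
translate([2202, 393, 152]) cube([27, 756, 170]);
translate([403, 333, 322]) cube([68, 876, 15]);
translate([529, 333, 322]) cube([68, 876, 15]);
translate([655, 333, 322]) cube([68, 876, 15]);
translate([781, 333, 322]) cube([68, 876, 15]);
translate([907, 333, 322]) cube([68, 876, 15]);
translate([1033, 333, 322]) cube([68, 876, 15]);
translate([1159, 333, 322]) cube([68, 876, 15]);
translate([1285, 333, 322]) cube([68, 876, 15]);
translate([1411, 333, 322]) cube([68, 876, 15]);
translate([1537, 333, 322]) cube([68, 876, 15]);
translate([1663, 333, 322]) cube([68, 876, 15]);
translate([1789, 333, 322]) cube([68, 876, 15]);
translate([1915, 333, 322]) cube([68, 876, 15]);
translate([2041, 333, 322]) cube([68, 876, 15]);


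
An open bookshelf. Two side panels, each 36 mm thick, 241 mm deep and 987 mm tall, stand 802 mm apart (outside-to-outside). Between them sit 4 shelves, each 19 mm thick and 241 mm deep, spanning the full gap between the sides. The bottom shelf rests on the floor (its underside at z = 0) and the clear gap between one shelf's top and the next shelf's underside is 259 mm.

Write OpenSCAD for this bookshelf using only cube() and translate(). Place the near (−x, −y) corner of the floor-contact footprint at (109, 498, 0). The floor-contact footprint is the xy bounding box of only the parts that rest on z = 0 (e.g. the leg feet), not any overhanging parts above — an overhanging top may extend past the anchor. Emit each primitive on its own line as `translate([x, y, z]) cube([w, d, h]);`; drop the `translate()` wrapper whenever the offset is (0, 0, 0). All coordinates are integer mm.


translate([109, 498, 0]) cube([36, 241, 987]);
translate([875, 498, 0]) cube([36, 241, 987]);
translate([145, 498, 0]) cube([730, 241, 19]);
translate([145, 498, 278]) cube([730, 241, 19]);
translate([145, 498, 556]) cube([730, 241, 19]);
translate([145, 498, 834]) cube([730, 241, 19]);


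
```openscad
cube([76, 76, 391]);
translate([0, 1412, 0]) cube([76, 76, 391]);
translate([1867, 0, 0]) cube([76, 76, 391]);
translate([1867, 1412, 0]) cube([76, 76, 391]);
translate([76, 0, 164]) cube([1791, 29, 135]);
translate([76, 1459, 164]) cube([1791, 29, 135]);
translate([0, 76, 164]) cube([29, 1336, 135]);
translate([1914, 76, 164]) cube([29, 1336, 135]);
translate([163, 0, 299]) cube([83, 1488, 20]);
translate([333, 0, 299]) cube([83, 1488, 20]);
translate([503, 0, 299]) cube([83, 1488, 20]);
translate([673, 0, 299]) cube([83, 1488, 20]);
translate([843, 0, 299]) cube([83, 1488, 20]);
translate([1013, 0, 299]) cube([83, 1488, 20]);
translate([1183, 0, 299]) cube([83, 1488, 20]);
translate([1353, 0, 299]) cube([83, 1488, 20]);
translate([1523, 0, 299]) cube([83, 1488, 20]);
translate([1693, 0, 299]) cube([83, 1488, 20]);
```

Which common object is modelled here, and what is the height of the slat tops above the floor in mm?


A bed frame. The slat-top height is 319 mm.

Four posts, four rails, and a row of slats — a bed frame. Slats sit on the rails at z = 164 + 135 = 299; with slat thickness 20, the top is 319 mm.


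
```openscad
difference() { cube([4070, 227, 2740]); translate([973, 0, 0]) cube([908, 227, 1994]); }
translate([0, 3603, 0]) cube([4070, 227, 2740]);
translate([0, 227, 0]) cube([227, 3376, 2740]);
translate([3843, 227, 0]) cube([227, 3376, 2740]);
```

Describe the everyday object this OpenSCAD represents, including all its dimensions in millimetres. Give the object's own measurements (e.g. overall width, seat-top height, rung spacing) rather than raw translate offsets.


A single room: four walls, each 2740 mm tall and 227 mm thick, enclosing an outside footprint 4070×3830 mm (x × y), no floor or roof. The front and back walls (−y and +y sides) run the full x-width; the side walls fit between their inner faces. A door opening 908 mm wide and 1994 mm tall is cut through the front wall from the floor up, its −x edge 973 mm from the wall's −x end.


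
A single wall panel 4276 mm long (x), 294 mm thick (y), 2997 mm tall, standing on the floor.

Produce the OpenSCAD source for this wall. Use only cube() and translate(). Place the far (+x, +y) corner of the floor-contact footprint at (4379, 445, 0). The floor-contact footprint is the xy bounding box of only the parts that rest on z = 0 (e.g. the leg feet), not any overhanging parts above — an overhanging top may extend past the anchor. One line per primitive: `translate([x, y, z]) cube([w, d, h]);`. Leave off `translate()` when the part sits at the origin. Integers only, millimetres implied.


translate([103, 151, 0]) cube([4276, 294, 2997]);


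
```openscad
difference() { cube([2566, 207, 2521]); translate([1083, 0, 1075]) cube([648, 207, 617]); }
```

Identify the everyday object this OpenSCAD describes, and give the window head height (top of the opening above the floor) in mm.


A wall with a window opening. The window head height is 1692 mm.

A wall with a rectangular opening subtracted — a window. Sill at z = 1075, opening 617 mm tall, so the head is at 1075 + 617 = 1692 mm.


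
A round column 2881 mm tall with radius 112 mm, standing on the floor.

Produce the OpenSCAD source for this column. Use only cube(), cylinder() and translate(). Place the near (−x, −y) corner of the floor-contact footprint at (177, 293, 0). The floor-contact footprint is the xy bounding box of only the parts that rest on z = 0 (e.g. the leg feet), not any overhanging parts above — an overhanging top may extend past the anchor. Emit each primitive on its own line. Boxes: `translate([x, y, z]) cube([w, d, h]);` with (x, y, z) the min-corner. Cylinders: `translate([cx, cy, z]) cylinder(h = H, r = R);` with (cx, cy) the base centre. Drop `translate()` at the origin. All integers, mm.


translate([289, 405, 0]) cylinder(h = 2881, r = 112);


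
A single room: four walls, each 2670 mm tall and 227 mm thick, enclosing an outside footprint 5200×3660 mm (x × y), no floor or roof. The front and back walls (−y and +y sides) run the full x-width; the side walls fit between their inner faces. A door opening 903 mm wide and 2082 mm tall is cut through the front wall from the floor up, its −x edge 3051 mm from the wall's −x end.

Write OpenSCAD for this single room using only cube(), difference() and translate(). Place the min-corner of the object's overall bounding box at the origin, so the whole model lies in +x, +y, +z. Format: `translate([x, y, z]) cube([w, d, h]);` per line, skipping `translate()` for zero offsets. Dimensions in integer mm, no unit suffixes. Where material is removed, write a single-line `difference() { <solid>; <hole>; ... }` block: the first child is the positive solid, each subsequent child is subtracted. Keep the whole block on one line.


difference() { cube([5200, 227, 2670]); translate([3051, 0, 0]) cube([903, 227, 2082]); }
translate([0, 3433, 0]) cube([5200, 227, 2670]);
translate([0, 227, 0]) cube([227, 3206, 2670]);
translate([4973, 227, 0]) cube([227, 3206, 2670]);


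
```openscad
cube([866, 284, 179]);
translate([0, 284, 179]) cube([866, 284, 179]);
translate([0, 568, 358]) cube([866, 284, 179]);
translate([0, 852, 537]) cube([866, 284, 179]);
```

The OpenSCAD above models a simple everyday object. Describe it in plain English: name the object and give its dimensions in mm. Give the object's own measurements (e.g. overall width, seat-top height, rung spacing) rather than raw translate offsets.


A straight staircase of 4 solid steps. Each step is 866 mm wide (x), 284 mm deep (y, the going) and 179 mm tall (the rise). The first step rests on the floor; each subsequent step sits one going further in +y and one rise higher in +z, directly behind and above the previous step with no overlap.


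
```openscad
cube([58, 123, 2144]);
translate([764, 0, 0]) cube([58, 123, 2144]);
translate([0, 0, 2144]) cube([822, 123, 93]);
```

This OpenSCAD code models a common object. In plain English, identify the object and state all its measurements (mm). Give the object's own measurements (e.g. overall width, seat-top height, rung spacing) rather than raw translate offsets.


A door frame. The clear opening is 706 mm wide and 2144 mm high. Two 58 mm wide jambs, 123 mm deep, stand either side of the opening from the floor to the top of the opening. A 93 mm thick head sits across the top of both jambs, spanning the full outside width of the frame.


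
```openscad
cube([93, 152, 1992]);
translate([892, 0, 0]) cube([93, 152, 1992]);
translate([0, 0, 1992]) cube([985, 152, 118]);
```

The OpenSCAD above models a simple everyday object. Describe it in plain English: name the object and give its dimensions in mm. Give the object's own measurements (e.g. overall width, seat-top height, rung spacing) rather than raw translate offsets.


A door frame. The clear opening is 799 mm wide and 1992 mm high. Two 93 mm wide jambs, 152 mm deep, stand either side of the opening from the floor to the top of the opening. A 118 mm thick head sits across the top of both jambs, spanning the full outside width of the frame.


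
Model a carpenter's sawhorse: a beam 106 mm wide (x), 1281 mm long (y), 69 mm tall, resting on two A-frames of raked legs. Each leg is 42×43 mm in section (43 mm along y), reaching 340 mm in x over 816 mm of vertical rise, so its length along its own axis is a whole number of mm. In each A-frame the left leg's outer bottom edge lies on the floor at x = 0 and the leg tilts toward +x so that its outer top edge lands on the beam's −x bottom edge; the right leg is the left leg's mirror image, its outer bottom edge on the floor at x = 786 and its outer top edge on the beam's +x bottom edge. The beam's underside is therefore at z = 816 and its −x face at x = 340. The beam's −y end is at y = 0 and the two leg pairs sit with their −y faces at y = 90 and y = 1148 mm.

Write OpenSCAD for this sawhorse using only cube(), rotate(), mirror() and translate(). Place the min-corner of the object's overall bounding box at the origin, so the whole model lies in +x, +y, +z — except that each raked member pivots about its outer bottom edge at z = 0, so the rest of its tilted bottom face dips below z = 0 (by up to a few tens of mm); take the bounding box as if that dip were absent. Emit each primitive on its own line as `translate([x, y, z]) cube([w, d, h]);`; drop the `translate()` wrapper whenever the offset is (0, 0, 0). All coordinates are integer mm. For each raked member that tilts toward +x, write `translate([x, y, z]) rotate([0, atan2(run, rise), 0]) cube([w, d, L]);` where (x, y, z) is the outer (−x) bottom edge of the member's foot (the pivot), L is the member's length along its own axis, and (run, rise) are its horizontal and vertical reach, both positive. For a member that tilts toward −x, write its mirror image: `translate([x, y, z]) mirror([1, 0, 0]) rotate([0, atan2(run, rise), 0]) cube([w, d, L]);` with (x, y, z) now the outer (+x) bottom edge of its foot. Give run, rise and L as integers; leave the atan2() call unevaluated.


// leg length = √(340² + 816²) = 884
// right-leg outer foot x = 2·340 + 106 = 786
// beam min-corner = (340, 0, 816)
translate([340, 0, 816]) cube([106, 1281, 69]);
translate([0, 90, 0]) rotate([0, atan2(340, 816), 0]) cube([42, 43, 884]);
translate([786, 90, 0]) mirror([1, 0, 0]) rotate([0, atan2(340, 816), 0]) cube([42, 43, 884]);
translate([0, 1148, 0]) rotate([0, atan2(340, 816), 0]) cube([42, 43, 884]);
translate([786, 1148, 0]) mirror([1, 0, 0]) rotate([0, atan2(340, 816), 0]) cube([42, 43, 884]);
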